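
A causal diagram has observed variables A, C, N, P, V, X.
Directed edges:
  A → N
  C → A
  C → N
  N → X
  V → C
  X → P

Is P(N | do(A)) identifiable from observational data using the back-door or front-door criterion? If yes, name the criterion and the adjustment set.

P(N|do(A)): backdoor, adjust for {C}.

desc(A)\{A}={N,P,X}; candidates ⊆ {C,V}.
size 0: {}; under {} A still reaches {C,N,P,V,X} ∋ N.
{C}: A⊥N given {C} in G with A→· removed — back-door holds.
P(N|do(A)) = Σ_{C} P(N|A,C)·P(C).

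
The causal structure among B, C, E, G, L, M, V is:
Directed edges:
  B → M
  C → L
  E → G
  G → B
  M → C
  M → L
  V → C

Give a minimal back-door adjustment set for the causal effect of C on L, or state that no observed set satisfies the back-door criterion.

desc(C)\{C}={L}; candidates ⊆ {B,E,G,M,V}.
size 0: {}; under {} C still reaches {B,E,G,L,M,V} ∋ L.
{M}: C⊥L given {M} in G with C→· removed — back-door holds.

C→L: minimal back-door set {M}.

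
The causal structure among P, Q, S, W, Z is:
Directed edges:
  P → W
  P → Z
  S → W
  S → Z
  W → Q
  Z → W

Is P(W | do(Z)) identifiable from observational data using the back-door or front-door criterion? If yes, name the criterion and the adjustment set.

desc(Z)\{Z}={Q,W}; candidates ⊆ {P,S}.
size 0: {}; under {} Z still reaches {P,Q,S,W} ∋ W.
size 1: {P}, {S}; under {P} Z still reaches {Q,S,W} ∋ W.
{P,S}: Z⊥W given {P,S} in G with Z→· removed — back-door holds.
P(W|do(Z)) = Σ_{P,S} P(W|Z,P,S)·P(P,S).

P(W|do(Z)): backdoor, adjust for {P, S}.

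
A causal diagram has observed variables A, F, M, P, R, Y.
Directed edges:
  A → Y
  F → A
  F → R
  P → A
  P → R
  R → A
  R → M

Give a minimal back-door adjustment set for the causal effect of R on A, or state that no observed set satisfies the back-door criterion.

R→A: minimal back-door set {F, P}.

desc(R)\{R}={A,M,Y}; candidates ⊆ {F,P}.
size 0: {}; under {} R still reaches {A,F,P,Y} ∋ A.
size 1: {F}, {P}; under {F} R still reaches {A,P,Y} ∋ A.
{F,P}: R⊥A given {F,P} in G with R→· removed — back-door holds.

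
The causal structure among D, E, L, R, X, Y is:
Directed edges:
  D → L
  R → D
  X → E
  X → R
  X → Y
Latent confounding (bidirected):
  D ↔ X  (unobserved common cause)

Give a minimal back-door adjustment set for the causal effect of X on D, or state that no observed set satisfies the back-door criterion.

X→D: no observed back-door set.

desc(X)\{X}={D,E,L,R,Y}; candidates ⊆ {—}.
X↔D: latent back-door arc(s) into X.
size 0: {}; under {} X still reaches {D,L} ∋ D.
X↔D cannot be blocked by any observed set — no back-door set.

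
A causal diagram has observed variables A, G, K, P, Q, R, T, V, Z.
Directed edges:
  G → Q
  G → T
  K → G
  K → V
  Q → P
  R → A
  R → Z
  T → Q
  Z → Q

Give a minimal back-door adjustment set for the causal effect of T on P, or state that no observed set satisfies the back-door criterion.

desc(T)\{T}={P,Q}; candidates ⊆ {A,G,K,R,V,Z}.
size 0: {}; under {} T still reaches {G,K,P,Q,V} ∋ P.
{G}: T⊥P given {G} in G with T→· removed — back-door holds.

T→P: minimal back-door set {G}.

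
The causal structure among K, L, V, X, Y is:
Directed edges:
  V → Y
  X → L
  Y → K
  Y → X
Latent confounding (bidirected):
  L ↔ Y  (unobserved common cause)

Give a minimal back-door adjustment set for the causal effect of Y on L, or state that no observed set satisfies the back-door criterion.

desc(Y)\{Y}={K,L,X}; candidates ⊆ {V}.
Y↔L: latent back-door arc(s) into Y.
size 0: {}; under {} Y still reaches {L,V} ∋ L.
size 1: {V}; under {V} Y still reaches {L} ∋ L.
Y↔L cannot be blocked by any observed set — no back-door set.

Y→L: no observed back-door set.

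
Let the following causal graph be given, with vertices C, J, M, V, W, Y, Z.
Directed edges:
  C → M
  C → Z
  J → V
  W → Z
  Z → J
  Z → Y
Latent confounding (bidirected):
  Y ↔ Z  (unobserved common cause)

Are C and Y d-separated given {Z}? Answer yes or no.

No — C and Y are d-connected given {Z}.

Bayes-Ball from C | {Z} reaches {M,W,Y}.
Y ∈ reach(C|{Z}) ⇒ C ⊥̸ Y | {Z}.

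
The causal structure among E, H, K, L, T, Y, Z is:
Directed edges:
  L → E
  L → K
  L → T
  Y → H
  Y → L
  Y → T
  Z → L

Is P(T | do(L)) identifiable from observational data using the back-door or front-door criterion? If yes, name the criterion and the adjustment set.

desc(L)\{L}={E,K,T}; candidates ⊆ {H,Y,Z}.
size 0: {}; under {} L still reaches {H,T,Y,Z} ∋ T.
{Y}: L⊥T given {Y} in G with L→· removed — back-door holds.
P(T|do(L)) = Σ_{Y} P(T|L,Y)·P(Y).

P(T|do(L)): backdoor, adjust for {Y}.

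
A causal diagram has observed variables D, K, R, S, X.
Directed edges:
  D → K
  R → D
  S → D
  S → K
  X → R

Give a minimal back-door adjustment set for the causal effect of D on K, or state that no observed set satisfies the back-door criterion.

D→K: minimal back-door set {S}.

desc(D)\{D}={K}; candidates ⊆ {R,S,X}.
size 0: {}; under {} D still reaches {K,R,S,X} ∋ K.
{S}: D⊥K given {S} in G with D→· removed — back-door holds.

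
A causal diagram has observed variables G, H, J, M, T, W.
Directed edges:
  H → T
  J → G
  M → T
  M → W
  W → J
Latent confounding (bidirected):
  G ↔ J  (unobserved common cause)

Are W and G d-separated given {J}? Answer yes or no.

No — W and G are d-connected given {J}.

Bayes-Ball from W | {J} reaches {G,M,T}.
G ∈ reach(W|{J}) ⇒ W ⊥̸ G | {J}.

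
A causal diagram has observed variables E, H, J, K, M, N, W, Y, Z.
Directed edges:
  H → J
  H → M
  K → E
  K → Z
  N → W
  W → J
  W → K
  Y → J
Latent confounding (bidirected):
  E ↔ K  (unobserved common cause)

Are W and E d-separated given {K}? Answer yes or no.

No — W and E are d-connected given {K}.

Bayes-Ball from W | {K} reaches {E,J,N}.
E ∈ reach(W|{K}) ⇒ W ⊥̸ E | {K}.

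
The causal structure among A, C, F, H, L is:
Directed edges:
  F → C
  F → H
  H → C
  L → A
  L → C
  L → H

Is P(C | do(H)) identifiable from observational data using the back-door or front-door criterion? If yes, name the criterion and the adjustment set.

desc(H)\{H}={C}; candidates ⊆ {A,F,L}.
size 0: {}; under {} H still reaches {A,C,F,L} ∋ C.
size 1: {A}, {F}, {L}; under {A} H still reaches {C,F,L} ∋ C.
{F,L}: H⊥C given {F,L} in G with H→· removed — back-door holds.
P(C|do(H)) = Σ_{F,L} P(C|H,F,L)·P(F,L).

P(C|do(H)): backdoor, adjust for {F, L}.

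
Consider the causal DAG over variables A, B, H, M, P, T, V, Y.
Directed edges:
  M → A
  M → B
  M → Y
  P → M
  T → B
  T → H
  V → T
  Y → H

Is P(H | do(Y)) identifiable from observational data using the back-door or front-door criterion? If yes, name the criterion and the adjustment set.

P(H|do(Y)): backdoor, adjust for ∅.

desc(Y)\{Y}={H}; candidates ⊆ {A,B,M,P,T,V}.
∅: Y⊥H given ∅ in G with Y→· removed — back-door holds.
P(H|do(Y)) = P(H|Y) — no adjustment needed.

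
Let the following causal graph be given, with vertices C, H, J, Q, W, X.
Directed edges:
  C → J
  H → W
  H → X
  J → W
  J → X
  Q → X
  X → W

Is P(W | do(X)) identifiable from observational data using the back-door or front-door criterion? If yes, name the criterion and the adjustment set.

P(W|do(X)): backdoor, adjust for {H, J}.

desc(X)\{X}={W}; candidates ⊆ {C,H,J,Q}.
size 0: {}; under {} X still reaches {C,H,J,Q,W} ∋ W.
size 1: {C}, {H}, {J} …(+1); under {C} X still reaches {H,J,Q,W} ∋ W.
{H,J}: X⊥W given {H,J} in G with X→· removed — back-door holds.
P(W|do(X)) = Σ_{H,J} P(W|X,H,J)·P(H,J).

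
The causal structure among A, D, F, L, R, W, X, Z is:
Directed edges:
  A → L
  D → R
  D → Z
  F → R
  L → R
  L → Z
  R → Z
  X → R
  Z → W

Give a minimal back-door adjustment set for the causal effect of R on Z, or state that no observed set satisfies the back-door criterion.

desc(R)\{R}={W,Z}; candidates ⊆ {A,D,F,L,X}.
size 0: {}; under {} R still reaches {A,D,F,L,W,X,Z} ∋ Z.
size 1: {A}, {D}, {F} …(+2); under {A} R still reaches {D,F,L,W,X,Z} ∋ Z.
{D,L}: R⊥Z given {D,L} in G with R→· removed — back-door holds.

R→Z: minimal back-door set {D, L}.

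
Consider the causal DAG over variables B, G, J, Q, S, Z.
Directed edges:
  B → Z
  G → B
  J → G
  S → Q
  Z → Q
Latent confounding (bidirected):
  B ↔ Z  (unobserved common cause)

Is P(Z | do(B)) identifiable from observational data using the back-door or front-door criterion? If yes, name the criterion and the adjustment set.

desc(B)\{B}={Q,Z}; candidates ⊆ {G,J,S}.
B↔Z: latent back-door arc(s) into B.
size 0: {}; under {} B still reaches {G,J,Q,Z} ∋ Z.
size 1: {G}, {J}, {S}; under {G} B still reaches {Q,Z} ∋ Z.
size 2: {G,J}, {G,S}, {J,S}; under {G,J} B still reaches {Q,Z} ∋ Z.
B↔Z cannot be blocked by any observed set — no back-door set.
No mediator lies on a directed B→…→Z path.
Neither criterion identifies P(Z|do(B)) in this graph.

P(Z|do(B)): not identifiable (no BD/FD set).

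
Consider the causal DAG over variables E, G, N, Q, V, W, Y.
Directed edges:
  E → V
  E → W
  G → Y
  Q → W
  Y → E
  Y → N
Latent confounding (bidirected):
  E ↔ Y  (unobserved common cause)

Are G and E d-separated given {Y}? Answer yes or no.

No — G and E are d-connected given {Y}.

Bayes-Ball from G | {Y} reaches {E,V,W}.
E ∈ reach(G|{Y}) ⇒ G ⊥̸ E | {Y}.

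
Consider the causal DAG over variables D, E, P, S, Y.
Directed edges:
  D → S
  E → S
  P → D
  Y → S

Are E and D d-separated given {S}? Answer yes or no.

No — E and D are d-connected given {S}.

Bayes-Ball from E | {S} reaches {D,P,Y}.
D ∈ reach(E|{S}) ⇒ E ⊥̸ D | {S}.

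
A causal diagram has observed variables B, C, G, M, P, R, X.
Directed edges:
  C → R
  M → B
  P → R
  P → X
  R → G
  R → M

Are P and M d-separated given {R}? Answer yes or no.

Bayes-Ball from P | {R} reaches {C,X}.
M ∉ reach(P|{R}) ⇒ P ⊥ M | {R}.

Yes — P ⊥ M | {R}.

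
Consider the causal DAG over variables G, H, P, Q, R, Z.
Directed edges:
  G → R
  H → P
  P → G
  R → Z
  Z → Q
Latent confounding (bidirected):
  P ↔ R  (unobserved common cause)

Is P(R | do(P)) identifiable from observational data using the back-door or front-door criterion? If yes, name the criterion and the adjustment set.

P(R|do(P)): frontdoor, adjust for {G}.

desc(P)\{P}={G,Q,R,Z}; candidates ⊆ {H}.
P↔R: latent back-door arc(s) into P.
size 0: {}; under {} P still reaches {H,Q,R,Z} ∋ R.
size 1: {H}; under {H} P still reaches {Q,R,Z} ∋ R.
P↔R cannot be blocked by any observed set — no back-door set.
{G}: (i) intercepts every directed P→R path; (ii) no back-door P→{G}; (iii) {P} blocks every back-door {G}→R. Front-door holds.
P(R|do(P)) = Σ_{G} P(G|P) Σ_{P'} P(R|G,P')P(P').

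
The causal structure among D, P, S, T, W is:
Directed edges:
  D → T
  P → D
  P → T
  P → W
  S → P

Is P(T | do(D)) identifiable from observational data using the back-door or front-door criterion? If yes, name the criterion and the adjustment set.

P(T|do(D)): backdoor, adjust for {P}.

desc(D)\{D}={T}; candidates ⊆ {P,S,W}.
size 0: {}; under {} D still reaches {P,S,T,W} ∋ T.
{P}: D⊥T given {P} in G with D→· removed — back-door holds.
P(T|do(D)) = Σ_{P} P(T|D,P)·P(P).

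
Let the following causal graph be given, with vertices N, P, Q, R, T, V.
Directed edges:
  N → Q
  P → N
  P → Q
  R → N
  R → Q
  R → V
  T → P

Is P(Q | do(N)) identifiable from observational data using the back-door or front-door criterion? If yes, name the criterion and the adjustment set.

P(Q|do(N)): backdoor, adjust for {P, R}.

desc(N)\{N}={Q}; candidates ⊆ {P,R,T,V}.
size 0: {}; under {} N still reaches {P,Q,R,T,V} ∋ Q.
size 1: {P}, {R}, {T} …(+1); under {P} N still reaches {Q,R,V} ∋ Q.
{P,R}: N⊥Q given {P,R} in G with N→· removed — back-door holds.
P(Q|do(N)) = Σ_{P,R} P(Q|N,P,R)·P(P,R).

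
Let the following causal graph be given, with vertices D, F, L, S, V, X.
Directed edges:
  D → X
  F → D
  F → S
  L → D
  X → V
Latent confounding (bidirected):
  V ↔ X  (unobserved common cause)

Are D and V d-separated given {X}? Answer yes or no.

Bayes-Ball from D | {X} reaches {F,L,S,V}.
V ∈ reach(D|{X}) ⇒ D ⊥̸ V | {X}.

No — D and V are d-connected given {X}.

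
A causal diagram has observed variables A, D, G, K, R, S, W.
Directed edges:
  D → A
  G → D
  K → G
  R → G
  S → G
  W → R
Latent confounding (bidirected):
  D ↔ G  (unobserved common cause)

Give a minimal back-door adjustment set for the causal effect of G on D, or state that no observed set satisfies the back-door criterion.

desc(G)\{G}={A,D}; candidates ⊆ {K,R,S,W}.
G↔D: latent back-door arc(s) into G.
size 0: {}; under {} G still reaches {A,D,K,R,S,W} ∋ D.
size 1: {K}, {R}, {S} …(+1); under {K} G still reaches {A,D,R,S,W} ∋ D.
size 2: {K,R}, {K,S}, {K,W} …(+3); under {K,R} G still reaches {A,D,S} ∋ D.
G↔D cannot be blocked by any observed set — no back-door set.

G→D: no observed back-door set.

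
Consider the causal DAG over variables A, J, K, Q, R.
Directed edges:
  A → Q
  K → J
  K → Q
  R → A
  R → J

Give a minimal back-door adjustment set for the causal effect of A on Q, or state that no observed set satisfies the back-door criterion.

A→Q: minimal back-door set ∅.

desc(A)\{A}={Q}; candidates ⊆ {J,K,R}.
∅: A⊥Q given ∅ in G with A→· removed — back-door holds.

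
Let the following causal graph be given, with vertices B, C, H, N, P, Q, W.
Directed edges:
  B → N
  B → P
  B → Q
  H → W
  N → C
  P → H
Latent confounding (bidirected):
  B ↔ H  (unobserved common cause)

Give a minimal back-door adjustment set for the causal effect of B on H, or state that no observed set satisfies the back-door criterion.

B→H: no observed back-door set.

desc(B)\{B}={C,H,N,P,Q,W}; candidates ⊆ {—}.
B↔H: latent back-door arc(s) into B.
size 0: {}; under {} B still reaches {H,W} ∋ H.
B↔H cannot be blocked by any observed set — no back-door set.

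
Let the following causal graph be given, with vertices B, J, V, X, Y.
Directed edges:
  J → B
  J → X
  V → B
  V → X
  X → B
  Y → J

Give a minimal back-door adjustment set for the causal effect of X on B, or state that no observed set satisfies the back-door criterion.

desc(X)\{X}={B}; candidates ⊆ {J,V,Y}.
size 0: {}; under {} X still reaches {B,J,V,Y} ∋ B.
size 1: {J}, {V}, {Y}; under {J} X still reaches {B,V} ∋ B.
{J,V}: X⊥B given {J,V} in G with X→· removed — back-door holds.

X→B: minimal back-door set {J, V}.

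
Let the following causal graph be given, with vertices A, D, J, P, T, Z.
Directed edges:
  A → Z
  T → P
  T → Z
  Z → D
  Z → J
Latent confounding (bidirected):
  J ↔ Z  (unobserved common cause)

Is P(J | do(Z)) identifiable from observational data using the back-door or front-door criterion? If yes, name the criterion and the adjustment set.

desc(Z)\{Z}={D,J}; candidates ⊆ {A,P,T}.
Z↔J: latent back-door arc(s) into Z.
size 0: {}; under {} Z still reaches {A,J,P,T} ∋ J.
size 1: {A}, {P}, {T}; under {A} Z still reaches {J,P,T} ∋ J.
size 2: {A,P}, {A,T}, {P,T}; under {A,P} Z still reaches {J,T} ∋ J.
Z↔J cannot be blocked by any observed set — no back-door set.
No mediator lies on a directed Z→…→J path.
Neither criterion identifies P(J|do(Z)) in this graph.

P(J|do(Z)): not identifiable (no BD/FD set).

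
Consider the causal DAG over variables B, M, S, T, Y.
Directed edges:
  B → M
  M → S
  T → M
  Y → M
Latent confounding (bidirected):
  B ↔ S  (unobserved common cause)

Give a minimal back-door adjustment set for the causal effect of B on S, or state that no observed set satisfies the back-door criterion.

B→S: no observed back-door set.

desc(B)\{B}={M,S}; candidates ⊆ {T,Y}.
B↔S: latent back-door arc(s) into B.
size 0: {}; under {} B still reaches {S} ∋ S.
size 1: {T}, {Y}; under {T} B still reaches {S} ∋ S.
size 2: {T,Y}; under {T,Y} B still reaches {S} ∋ S.
B↔S cannot be blocked by any observed set — no back-door set.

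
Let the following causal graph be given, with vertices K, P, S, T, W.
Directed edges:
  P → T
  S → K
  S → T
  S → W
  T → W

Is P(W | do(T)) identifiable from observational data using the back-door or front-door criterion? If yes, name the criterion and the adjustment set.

P(W|do(T)): backdoor, adjust for {S}.

desc(T)\{T}={W}; candidates ⊆ {K,P,S}.
size 0: {}; under {} T still reaches {K,P,S,W} ∋ W.
{S}: T⊥W given {S} in G with T→· removed — back-door holds.
P(W|do(T)) = Σ_{S} P(W|T,S)·P(S).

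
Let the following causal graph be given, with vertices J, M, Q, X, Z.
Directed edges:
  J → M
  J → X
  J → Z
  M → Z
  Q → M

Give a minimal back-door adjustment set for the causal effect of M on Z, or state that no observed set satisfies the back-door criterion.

M→Z: minimal back-door set {J}.

desc(M)\{M}={Z}; candidates ⊆ {J,Q,X}.
size 0: {}; under {} M still reaches {J,Q,X,Z} ∋ Z.
{J}: M⊥Z given {J} in G with M→· removed — back-door holds.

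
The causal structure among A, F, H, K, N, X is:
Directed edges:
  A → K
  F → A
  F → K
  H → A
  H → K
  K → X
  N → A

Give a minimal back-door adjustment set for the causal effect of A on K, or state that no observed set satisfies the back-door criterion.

A→K: minimal back-door set {F, H}.

desc(A)\{A}={K,X}; candidates ⊆ {F,H,N}.
size 0: {}; under {} A still reaches {F,H,K,N,X} ∋ K.
size 1: {F}, {H}, {N}; under {F} A still reaches {H,K,N,X} ∋ K.
{F,H}: A⊥K given {F,H} in G with A→· removed — back-door holds.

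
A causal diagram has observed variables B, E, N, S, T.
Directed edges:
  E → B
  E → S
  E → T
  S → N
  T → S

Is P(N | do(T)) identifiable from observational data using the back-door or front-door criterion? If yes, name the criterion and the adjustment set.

P(N|do(T)): backdoor, adjust for {E}.

desc(T)\{T}={N,S}; candidates ⊆ {B,E}.
size 0: {}; under {} T still reaches {B,E,N,S} ∋ N.
{E}: T⊥N given {E} in G with T→· removed — back-door holds.
P(N|do(T)) = Σ_{E} P(N|T,E)·P(E).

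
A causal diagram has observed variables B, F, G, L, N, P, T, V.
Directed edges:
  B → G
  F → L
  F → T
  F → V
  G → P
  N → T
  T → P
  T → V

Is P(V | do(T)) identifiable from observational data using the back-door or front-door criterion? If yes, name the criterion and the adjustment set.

desc(T)\{T}={P,V}; candidates ⊆ {B,F,G,L,N}.
size 0: {}; under {} T still reaches {F,L,N,V} ∋ V.
{F}: T⊥V given {F} in G with T→· removed — back-door holds.
P(V|do(T)) = Σ_{F} P(V|T,F)·P(F).

P(V|do(T)): backdoor, adjust for {F}.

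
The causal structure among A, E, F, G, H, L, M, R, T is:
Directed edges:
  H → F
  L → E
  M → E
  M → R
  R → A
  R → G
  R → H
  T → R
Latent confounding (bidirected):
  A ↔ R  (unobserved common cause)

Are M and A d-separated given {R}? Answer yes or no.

No — M and A are d-connected given {R}.

Bayes-Ball from M | {R} reaches {A,E,T}.
A ∈ reach(M|{R}) ⇒ M ⊥̸ A | {R}.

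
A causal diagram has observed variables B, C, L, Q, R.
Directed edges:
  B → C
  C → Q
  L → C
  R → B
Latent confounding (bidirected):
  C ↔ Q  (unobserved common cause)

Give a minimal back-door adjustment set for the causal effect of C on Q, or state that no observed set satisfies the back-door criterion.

desc(C)\{C}={Q}; candidates ⊆ {B,L,R}.
C↔Q: latent back-door arc(s) into C.
size 0: {}; under {} C still reaches {B,L,Q,R} ∋ Q.
size 1: {B}, {L}, {R}; under {B} C still reaches {L,Q} ∋ Q.
size 2: {B,L}, {B,R}, {L,R}; under {B,L} C still reaches {Q} ∋ Q.
C↔Q cannot be blocked by any observed set — no back-door set.

C→Q: no observed back-door set.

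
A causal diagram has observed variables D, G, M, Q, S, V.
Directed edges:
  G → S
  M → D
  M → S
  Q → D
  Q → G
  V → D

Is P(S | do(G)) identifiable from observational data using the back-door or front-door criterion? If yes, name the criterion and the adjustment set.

desc(G)\{G}={S}; candidates ⊆ {D,M,Q,V}.
∅: G⊥S given ∅ in G with G→· removed — back-door holds.
P(S|do(G)) = P(S|G) — no adjustment needed.

P(S|do(G)): backdoor, adjust for ∅.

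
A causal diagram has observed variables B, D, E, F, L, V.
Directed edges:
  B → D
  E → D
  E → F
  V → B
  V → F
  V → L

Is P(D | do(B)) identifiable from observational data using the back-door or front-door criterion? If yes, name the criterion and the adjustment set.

P(D|do(B)): backdoor, adjust for ∅.

desc(B)\{B}={D}; candidates ⊆ {E,F,L,V}.
∅: B⊥D given ∅ in G with B→· removed — back-door holds.
P(D|do(B)) = P(D|B) — no adjustment needed.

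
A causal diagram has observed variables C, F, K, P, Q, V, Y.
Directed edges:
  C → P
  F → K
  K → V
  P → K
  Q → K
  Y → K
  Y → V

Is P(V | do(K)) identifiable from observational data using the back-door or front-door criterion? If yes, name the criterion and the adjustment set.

P(V|do(K)): backdoor, adjust for {Y}.

desc(K)\{K}={V}; candidates ⊆ {C,F,P,Q,Y}.
size 0: {}; under {} K still reaches {C,F,P,Q,V,Y} ∋ V.
{Y}: K⊥V given {Y} in G with K→· removed — back-door holds.
P(V|do(K)) = Σ_{Y} P(V|K,Y)·P(Y).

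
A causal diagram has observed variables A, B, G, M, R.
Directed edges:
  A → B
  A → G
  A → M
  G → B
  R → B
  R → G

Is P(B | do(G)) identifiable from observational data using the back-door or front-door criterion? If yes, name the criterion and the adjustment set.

P(B|do(G)): backdoor, adjust for {A, R}.

desc(G)\{G}={B}; candidates ⊆ {A,M,R}.
size 0: {}; under {} G still reaches {A,B,M,R} ∋ B.
size 1: {A}, {M}, {R}; under {A} G still reaches {B,R} ∋ B.
{A,R}: G⊥B given {A,R} in G with G→· removed — back-door holds.
P(B|do(G)) = Σ_{A,R} P(B|G,A,R)·P(A,R).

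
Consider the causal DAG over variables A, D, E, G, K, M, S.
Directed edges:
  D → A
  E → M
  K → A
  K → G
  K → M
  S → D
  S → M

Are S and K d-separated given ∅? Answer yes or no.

Yes — S ⊥ K | ∅.

Bayes-Ball from S | ∅ reaches {A,D,M}.
K ∉ reach(S|∅) ⇒ S ⊥ K | ∅.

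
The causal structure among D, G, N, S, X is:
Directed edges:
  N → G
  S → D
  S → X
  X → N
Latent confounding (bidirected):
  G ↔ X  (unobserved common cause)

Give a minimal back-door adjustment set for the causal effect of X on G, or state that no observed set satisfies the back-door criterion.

X→G: no observed back-door set.

desc(X)\{X}={G,N}; candidates ⊆ {D,S}.
X↔G: latent back-door arc(s) into X.
size 0: {}; under {} X still reaches {D,G,S} ∋ G.
size 1: {D}, {S}; under {D} X still reaches {G,S} ∋ G.
size 2: {D,S}; under {D,S} X still reaches {G} ∋ G.
X↔G cannot be blocked by any observed set — no back-door set.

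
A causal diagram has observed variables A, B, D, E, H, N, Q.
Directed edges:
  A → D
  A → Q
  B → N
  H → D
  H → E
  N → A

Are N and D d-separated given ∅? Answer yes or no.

Bayes-Ball from N | ∅ reaches {A,B,D,Q}.
D ∈ reach(N|∅) ⇒ N ⊥̸ D | ∅.

No — N and D are d-connected given ∅.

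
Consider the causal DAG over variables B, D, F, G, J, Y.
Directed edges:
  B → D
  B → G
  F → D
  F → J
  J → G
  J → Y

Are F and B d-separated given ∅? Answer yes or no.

Bayes-Ball from F | ∅ reaches {D,G,J,Y}.
B ∉ reach(F|∅) ⇒ F ⊥ B | ∅.

Yes — F ⊥ B | ∅.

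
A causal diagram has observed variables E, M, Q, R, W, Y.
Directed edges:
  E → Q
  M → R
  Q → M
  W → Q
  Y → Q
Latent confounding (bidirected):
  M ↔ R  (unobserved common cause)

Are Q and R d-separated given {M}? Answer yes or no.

Bayes-Ball from Q | {M} reaches {E,R,W,Y}.
R ∈ reach(Q|{M}) ⇒ Q ⊥̸ R | {M}.

No — Q and R are d-connected given {M}.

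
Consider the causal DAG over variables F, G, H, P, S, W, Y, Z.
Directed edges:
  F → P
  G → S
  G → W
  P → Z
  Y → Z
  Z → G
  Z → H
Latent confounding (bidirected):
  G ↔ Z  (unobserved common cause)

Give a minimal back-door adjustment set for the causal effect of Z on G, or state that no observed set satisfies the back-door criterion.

desc(Z)\{Z}={G,H,S,W}; candidates ⊆ {F,P,Y}.
Z↔G: latent back-door arc(s) into Z.
size 0: {}; under {} Z still reaches {F,G,P,S,W,Y} ∋ G.
size 1: {F}, {P}, {Y}; under {F} Z still reaches {G,P,S,W,Y} ∋ G.
size 2: {F,P}, {F,Y}, {P,Y}; under {F,P} Z still reaches {G,S,W,Y} ∋ G.
Z↔G cannot be blocked by any observed set — no back-door set.

Z→G: no observed back-door set.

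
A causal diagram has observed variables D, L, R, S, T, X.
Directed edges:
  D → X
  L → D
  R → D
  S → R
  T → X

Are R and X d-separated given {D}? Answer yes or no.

Bayes-Ball from R | {D} reaches {L,S}.
X ∉ reach(R|{D}) ⇒ R ⊥ X | {D}.

Yes — R ⊥ X | {D}.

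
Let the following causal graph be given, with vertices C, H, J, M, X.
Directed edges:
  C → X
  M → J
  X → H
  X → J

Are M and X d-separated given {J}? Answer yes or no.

Bayes-Ball from M | {J} reaches {C,H,X}.
X ∈ reach(M|{J}) ⇒ M ⊥̸ X | {J}.

No — M and X are d-connected given {J}.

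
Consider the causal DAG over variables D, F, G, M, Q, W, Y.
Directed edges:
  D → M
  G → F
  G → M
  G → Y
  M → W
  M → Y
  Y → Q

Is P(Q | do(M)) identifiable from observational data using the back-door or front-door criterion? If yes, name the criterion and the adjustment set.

desc(M)\{M}={Q,W,Y}; candidates ⊆ {D,F,G}.
size 0: {}; under {} M still reaches {D,F,G,Q,Y} ∋ Q.
{G}: M⊥Q given {G} in G with M→· removed — back-door holds.
P(Q|do(M)) = Σ_{G} P(Q|M,G)·P(G).

P(Q|do(M)): backdoor, adjust for {G}.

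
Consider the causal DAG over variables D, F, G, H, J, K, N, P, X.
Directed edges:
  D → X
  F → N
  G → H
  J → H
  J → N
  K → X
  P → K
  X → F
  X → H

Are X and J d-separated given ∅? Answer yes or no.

Yes — X ⊥ J | ∅.

Bayes-Ball from X | ∅ reaches {D,F,H,K,N,P}.
J ∉ reach(X|∅) ⇒ X ⊥ J | ∅.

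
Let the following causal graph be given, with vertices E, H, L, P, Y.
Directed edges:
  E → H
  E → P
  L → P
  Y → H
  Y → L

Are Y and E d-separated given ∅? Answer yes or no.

Yes — Y ⊥ E | ∅.

Bayes-Ball from Y | ∅ reaches {H,L,P}.
E ∉ reach(Y|∅) ⇒ Y ⊥ E | ∅.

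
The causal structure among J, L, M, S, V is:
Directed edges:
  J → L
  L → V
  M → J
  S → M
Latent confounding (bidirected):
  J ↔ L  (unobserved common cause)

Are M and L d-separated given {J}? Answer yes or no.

Bayes-Ball from M | {J} reaches {L,S,V}.
L ∈ reach(M|{J}) ⇒ M ⊥̸ L | {J}.

No — M and L are d-connected given {J}.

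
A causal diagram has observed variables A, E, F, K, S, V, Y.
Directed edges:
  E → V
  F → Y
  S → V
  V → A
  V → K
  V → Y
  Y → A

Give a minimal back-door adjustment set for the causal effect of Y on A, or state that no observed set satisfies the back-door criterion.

Y→A: minimal back-door set {V}.

desc(Y)\{Y}={A}; candidates ⊆ {E,F,K,S,V}.
size 0: {}; under {} Y still reaches {A,E,F,K,S,V} ∋ A.
{V}: Y⊥A given {V} in G with Y→· removed — back-door holds.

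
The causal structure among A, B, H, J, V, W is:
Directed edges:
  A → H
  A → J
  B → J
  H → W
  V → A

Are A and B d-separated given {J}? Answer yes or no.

Bayes-Ball from A | {J} reaches {B,H,V,W}.
B ∈ reach(A|{J}) ⇒ A ⊥̸ B | {J}.

No — A and B are d-connected given {J}.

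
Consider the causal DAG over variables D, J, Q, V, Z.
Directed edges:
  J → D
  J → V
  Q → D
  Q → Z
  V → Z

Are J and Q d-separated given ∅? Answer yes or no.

Yes — J ⊥ Q | ∅.

Bayes-Ball from J | ∅ reaches {D,V,Z}.
Q ∉ reach(J|∅) ⇒ J ⊥ Q | ∅.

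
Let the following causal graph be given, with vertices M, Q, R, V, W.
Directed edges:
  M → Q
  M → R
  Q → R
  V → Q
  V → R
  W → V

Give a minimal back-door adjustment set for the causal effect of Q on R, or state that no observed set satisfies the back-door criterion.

Q→R: minimal back-door set {M, V}.

desc(Q)\{Q}={R}; candidates ⊆ {M,V,W}.
size 0: {}; under {} Q still reaches {M,R,V,W} ∋ R.
size 1: {M}, {V}, {W}; under {M} Q still reaches {R,V,W} ∋ R.
{M,V}: Q⊥R given {M,V} in G with Q→· removed — back-door holds.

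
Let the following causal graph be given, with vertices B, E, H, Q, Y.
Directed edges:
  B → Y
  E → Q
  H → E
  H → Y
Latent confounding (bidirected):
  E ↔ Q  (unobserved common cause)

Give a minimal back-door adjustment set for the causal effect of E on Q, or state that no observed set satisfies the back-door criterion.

E→Q: no observed back-door set.

desc(E)\{E}={Q}; candidates ⊆ {B,H,Y}.
E↔Q: latent back-door arc(s) into E.
size 0: {}; under {} E still reaches {H,Q,Y} ∋ Q.
size 1: {B}, {H}, {Y}; under {B} E still reaches {H,Q,Y} ∋ Q.
size 2: {B,H}, {B,Y}, {H,Y}; under {B,H} E still reaches {Q} ∋ Q.
E↔Q cannot be blocked by any observed set — no back-door set.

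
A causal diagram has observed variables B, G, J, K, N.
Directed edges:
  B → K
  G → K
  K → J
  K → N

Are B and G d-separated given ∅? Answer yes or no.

Bayes-Ball from B | ∅ reaches {J,K,N}.
G ∉ reach(B|∅) ⇒ B ⊥ G | ∅.

Yes — B ⊥ G | ∅.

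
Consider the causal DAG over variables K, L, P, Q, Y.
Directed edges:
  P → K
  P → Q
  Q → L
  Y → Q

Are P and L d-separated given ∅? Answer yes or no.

No — P and L are d-connected given ∅.

Bayes-Ball from P | ∅ reaches {K,L,Q}.
L ∈ reach(P|∅) ⇒ P ⊥̸ L | ∅.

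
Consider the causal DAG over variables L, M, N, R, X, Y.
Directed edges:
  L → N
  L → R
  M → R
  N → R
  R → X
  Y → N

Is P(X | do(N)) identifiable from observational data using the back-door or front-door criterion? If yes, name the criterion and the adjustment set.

P(X|do(N)): backdoor, adjust for {L}.

desc(N)\{N}={R,X}; candidates ⊆ {L,M,Y}.
size 0: {}; under {} N still reaches {L,R,X,Y} ∋ X.
{L}: N⊥X given {L} in G with N→· removed — back-door holds.
P(X|do(N)) = Σ_{L} P(X|N,L)·P(L).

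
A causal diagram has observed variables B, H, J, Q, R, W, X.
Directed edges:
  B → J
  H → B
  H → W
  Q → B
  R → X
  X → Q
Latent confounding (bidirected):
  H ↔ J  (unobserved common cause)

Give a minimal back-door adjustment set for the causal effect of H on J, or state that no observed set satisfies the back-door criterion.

H→J: no observed back-door set.

desc(H)\{H}={B,J,W}; candidates ⊆ {Q,R,X}.
H↔J: latent back-door arc(s) into H.
size 0: {}; under {} H still reaches {J} ∋ J.
size 1: {Q}, {R}, {X}; under {Q} H still reaches {J} ∋ J.
size 2: {Q,R}, {Q,X}, {R,X}; under {Q,R} H still reaches {J} ∋ J.
H↔J cannot be blocked by any observed set — no back-door set.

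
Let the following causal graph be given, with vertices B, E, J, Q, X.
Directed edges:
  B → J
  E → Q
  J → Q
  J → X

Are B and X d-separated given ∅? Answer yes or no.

Bayes-Ball from B | ∅ reaches {J,Q,X}.
X ∈ reach(B|∅) ⇒ B ⊥̸ X | ∅.

No — B and X are d-connected given ∅.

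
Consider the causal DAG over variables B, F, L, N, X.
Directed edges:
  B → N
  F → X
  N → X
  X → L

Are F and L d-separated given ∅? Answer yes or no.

Bayes-Ball from F | ∅ reaches {L,X}.
L ∈ reach(F|∅) ⇒ F ⊥̸ L | ∅.

No — F and L are d-connected given ∅.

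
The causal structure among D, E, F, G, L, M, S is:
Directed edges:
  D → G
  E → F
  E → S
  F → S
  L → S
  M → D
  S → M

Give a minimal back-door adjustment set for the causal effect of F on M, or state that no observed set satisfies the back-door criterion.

desc(F)\{F}={D,G,M,S}; candidates ⊆ {E,L}.
size 0: {}; under {} F still reaches {D,E,G,M,S} ∋ M.
{E}: F⊥M given {E} in G with F→· removed — back-door holds.

F→M: minimal back-door set {E}.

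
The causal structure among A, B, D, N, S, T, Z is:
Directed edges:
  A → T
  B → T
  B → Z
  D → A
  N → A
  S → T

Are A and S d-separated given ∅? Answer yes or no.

Bayes-Ball from A | ∅ reaches {D,N,T}.
S ∉ reach(A|∅) ⇒ A ⊥ S | ∅.

Yes — A ⊥ S | ∅.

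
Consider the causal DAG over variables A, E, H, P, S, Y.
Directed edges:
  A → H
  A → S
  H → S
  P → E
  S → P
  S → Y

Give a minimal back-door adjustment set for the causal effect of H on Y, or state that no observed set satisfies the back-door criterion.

H→Y: minimal back-door set {A}.

desc(H)\{H}={E,P,S,Y}; candidates ⊆ {A}.
size 0: {}; under {} H still reaches {A,E,P,S,Y} ∋ Y.
{A}: H⊥Y given {A} in G with H→· removed — back-door holds.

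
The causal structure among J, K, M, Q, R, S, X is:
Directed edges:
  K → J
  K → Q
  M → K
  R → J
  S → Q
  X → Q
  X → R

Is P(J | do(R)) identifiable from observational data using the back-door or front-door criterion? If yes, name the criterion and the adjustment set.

desc(R)\{R}={J}; candidates ⊆ {K,M,Q,S,X}.
∅: R⊥J given ∅ in G with R→· removed — back-door holds.
P(J|do(R)) = P(J|R) — no adjustment needed.

P(J|do(R)): backdoor, adjust for ∅.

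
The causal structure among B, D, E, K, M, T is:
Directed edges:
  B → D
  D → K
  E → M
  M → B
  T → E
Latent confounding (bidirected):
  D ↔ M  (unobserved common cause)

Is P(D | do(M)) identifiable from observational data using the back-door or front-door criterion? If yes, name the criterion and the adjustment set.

desc(M)\{M}={B,D,K}; candidates ⊆ {E,T}.
M↔D: latent back-door arc(s) into M.
size 0: {}; under {} M still reaches {D,E,K,T} ∋ D.
size 1: {E}, {T}; under {E} M still reaches {D,K} ∋ D.
size 2: {E,T}; under {E,T} M still reaches {D,K} ∋ D.
M↔D cannot be blocked by any observed set — no back-door set.
{B}: (i) intercepts every directed M→D path; (ii) no back-door M→{B}; (iii) {M} blocks every back-door {B}→D. Front-door holds.
P(D|do(M)) = Σ_{B} P(B|M) Σ_{M'} P(D|B,M')P(M').

P(D|do(M)): frontdoor, adjust for {B}.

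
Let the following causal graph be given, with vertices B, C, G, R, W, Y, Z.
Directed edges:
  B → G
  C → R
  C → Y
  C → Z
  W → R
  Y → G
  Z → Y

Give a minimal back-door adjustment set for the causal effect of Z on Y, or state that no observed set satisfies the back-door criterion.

Z→Y: minimal back-door set {C}.

desc(Z)\{Z}={G,Y}; candidates ⊆ {B,C,R,W}.
size 0: {}; under {} Z still reaches {C,G,R,Y} ∋ Y.
{C}: Z⊥Y given {C} in G with Z→· removed — back-door holds.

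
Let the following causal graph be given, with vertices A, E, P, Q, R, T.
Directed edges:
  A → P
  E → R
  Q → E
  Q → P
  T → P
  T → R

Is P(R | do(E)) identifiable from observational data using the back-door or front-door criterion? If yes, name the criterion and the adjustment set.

P(R|do(E)): backdoor, adjust for ∅.

desc(E)\{E}={R}; candidates ⊆ {A,P,Q,T}.
∅: E⊥R given ∅ in G with E→· removed — back-door holds.
P(R|do(E)) = P(R|E) — no adjustment needed.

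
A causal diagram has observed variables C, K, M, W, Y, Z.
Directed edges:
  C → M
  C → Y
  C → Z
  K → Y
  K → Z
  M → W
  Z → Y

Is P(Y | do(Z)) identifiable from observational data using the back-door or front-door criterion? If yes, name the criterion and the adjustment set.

desc(Z)\{Z}={Y}; candidates ⊆ {C,K,M,W}.
size 0: {}; under {} Z still reaches {C,K,M,W,Y} ∋ Y.
size 1: {C}, {K}, {M} …(+1); under {C} Z still reaches {K,Y} ∋ Y.
{C,K}: Z⊥Y given {C,K} in G with Z→· removed — back-door holds.
P(Y|do(Z)) = Σ_{C,K} P(Y|Z,C,K)·P(C,K).

P(Y|do(Z)): backdoor, adjust for {C, K}.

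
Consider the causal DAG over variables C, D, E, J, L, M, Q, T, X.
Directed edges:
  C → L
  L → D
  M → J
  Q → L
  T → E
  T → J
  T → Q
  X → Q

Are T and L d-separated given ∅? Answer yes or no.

Bayes-Ball from T | ∅ reaches {D,E,J,L,Q}.
L ∈ reach(T|∅) ⇒ T ⊥̸ L | ∅.

No — T and L are d-connected given ∅.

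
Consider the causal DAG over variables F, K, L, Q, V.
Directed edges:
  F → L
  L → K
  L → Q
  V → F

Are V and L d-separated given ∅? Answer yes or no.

Bayes-Ball from V | ∅ reaches {F,K,L,Q}.
L ∈ reach(V|∅) ⇒ V ⊥̸ L | ∅.

No — V and L are d-connected given ∅.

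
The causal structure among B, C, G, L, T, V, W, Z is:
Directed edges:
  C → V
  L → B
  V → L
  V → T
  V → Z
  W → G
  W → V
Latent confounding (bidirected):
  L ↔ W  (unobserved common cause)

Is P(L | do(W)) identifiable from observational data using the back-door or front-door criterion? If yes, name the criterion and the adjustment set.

P(L|do(W)): frontdoor, adjust for {V}.

desc(W)\{W}={B,G,L,T,V,Z}; candidates ⊆ {C}.
W↔L: latent back-door arc(s) into W.
size 0: {}; under {} W still reaches {B,L} ∋ L.
size 1: {C}; under {C} W still reaches {B,L} ∋ L.
W↔L cannot be blocked by any observed set — no back-door set.
{V}: (i) intercepts every directed W→L path; (ii) no back-door W→{V}; (iii) {W} blocks every back-door {V}→L. Front-door holds.
P(L|do(W)) = Σ_{V} P(V|W) Σ_{W'} P(L|V,W')P(W').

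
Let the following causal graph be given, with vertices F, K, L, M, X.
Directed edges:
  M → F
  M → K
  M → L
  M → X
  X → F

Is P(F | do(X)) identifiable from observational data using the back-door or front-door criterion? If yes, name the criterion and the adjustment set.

desc(X)\{X}={F}; candidates ⊆ {K,L,M}.
size 0: {}; under {} X still reaches {F,K,L,M} ∋ F.
{M}: X⊥F given {M} in G with X→· removed — back-door holds.
P(F|do(X)) = Σ_{M} P(F|X,M)·P(M).

P(F|do(X)): backdoor, adjust for {M}.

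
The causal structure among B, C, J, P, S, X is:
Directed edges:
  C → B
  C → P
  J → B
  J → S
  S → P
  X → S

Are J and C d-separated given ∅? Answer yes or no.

Yes — J ⊥ C | ∅.

Bayes-Ball from J | ∅ reaches {B,P,S}.
C ∉ reach(J|∅) ⇒ J ⊥ C | ∅.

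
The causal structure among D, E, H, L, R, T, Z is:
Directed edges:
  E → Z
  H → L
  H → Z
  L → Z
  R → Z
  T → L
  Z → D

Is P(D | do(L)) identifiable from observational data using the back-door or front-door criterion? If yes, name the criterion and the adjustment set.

P(D|do(L)): backdoor, adjust for {H}.

desc(L)\{L}={D,Z}; candidates ⊆ {E,H,R,T}.
size 0: {}; under {} L still reaches {D,H,T,Z} ∋ D.
{H}: L⊥D given {H} in G with L→· removed — back-door holds.
P(D|do(L)) = Σ_{H} P(D|L,H)·P(H).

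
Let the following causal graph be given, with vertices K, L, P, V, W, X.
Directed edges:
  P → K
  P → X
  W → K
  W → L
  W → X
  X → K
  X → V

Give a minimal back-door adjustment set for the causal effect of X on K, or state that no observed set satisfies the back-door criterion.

desc(X)\{X}={K,V}; candidates ⊆ {L,P,W}.
size 0: {}; under {} X still reaches {K,L,P,W} ∋ K.
size 1: {L}, {P}, {W}; under {L} X still reaches {K,P,W} ∋ K.
{P,W}: X⊥K given {P,W} in G with X→· removed — back-door holds.

X→K: minimal back-door set {P, W}.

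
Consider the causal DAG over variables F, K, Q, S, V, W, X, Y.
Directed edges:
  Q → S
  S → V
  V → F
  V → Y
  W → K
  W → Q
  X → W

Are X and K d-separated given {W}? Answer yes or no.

Yes — X ⊥ K | {W}.

Bayes-Ball from X | {W} reaches ∅.
K ∉ reach(X|{W}) ⇒ X ⊥ K | {W}.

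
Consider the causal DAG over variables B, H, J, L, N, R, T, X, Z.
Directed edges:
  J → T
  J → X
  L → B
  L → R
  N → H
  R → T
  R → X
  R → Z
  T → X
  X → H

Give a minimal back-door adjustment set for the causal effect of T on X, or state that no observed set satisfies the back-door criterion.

T→X: minimal back-door set {J, R}.

desc(T)\{T}={H,X}; candidates ⊆ {B,J,L,N,R,Z}.
size 0: {}; under {} T still reaches {B,H,J,L,R,X,Z} ∋ X.
size 1: {B}, {J}, {L} …(+3); under {B} T still reaches {H,J,L,R,X,Z} ∋ X.
{J,R}: T⊥X given {J,R} in G with T→· removed — back-door holds.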